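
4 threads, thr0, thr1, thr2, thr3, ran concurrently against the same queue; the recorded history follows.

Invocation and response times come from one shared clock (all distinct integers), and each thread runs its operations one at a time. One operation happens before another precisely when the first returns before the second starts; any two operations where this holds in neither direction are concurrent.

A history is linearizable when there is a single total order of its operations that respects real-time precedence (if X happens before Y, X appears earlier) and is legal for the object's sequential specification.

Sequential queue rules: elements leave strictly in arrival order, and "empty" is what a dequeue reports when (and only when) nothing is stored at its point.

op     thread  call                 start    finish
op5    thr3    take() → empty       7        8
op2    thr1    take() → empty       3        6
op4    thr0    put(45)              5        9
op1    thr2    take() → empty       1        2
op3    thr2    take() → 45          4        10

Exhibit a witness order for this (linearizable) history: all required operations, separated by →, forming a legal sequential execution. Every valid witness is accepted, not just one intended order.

1. op1 take() → empty, leaving queue <>
2. op2 take() → empty, leaving queue <>
3. op4 put(45), leaving queue <45>
4. op3 take() → 45, leaving queue <>
5. op5 take() → empty, leaving queue <>

op1 → op2 → op4 → op3 → op5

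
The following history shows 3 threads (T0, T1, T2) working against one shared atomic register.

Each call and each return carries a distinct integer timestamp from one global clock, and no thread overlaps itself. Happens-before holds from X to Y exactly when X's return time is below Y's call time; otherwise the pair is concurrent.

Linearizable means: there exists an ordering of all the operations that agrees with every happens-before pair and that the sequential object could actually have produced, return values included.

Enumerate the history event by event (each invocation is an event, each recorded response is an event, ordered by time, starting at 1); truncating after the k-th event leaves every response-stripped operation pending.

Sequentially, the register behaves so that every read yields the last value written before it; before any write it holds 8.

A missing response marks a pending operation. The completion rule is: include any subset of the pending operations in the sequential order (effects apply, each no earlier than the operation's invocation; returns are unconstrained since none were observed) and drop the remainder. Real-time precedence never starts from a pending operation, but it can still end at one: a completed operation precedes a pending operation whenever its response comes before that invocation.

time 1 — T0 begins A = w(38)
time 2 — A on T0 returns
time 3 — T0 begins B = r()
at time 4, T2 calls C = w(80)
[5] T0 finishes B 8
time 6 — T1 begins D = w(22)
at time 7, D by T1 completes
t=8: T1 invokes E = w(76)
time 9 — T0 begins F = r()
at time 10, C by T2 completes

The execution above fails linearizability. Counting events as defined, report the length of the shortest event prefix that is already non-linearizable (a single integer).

5

events 1..4 are still linearizable — one witness is A:
1. A w(38), leaving value 38
at event 5 (B's time-5 response) nothing linearizes any more
every completion of the 1 pending operation (C) was checked; none linearizes
sample order A, B (pending dropped) stalls at step 2 — B r() → 8 has no legal effect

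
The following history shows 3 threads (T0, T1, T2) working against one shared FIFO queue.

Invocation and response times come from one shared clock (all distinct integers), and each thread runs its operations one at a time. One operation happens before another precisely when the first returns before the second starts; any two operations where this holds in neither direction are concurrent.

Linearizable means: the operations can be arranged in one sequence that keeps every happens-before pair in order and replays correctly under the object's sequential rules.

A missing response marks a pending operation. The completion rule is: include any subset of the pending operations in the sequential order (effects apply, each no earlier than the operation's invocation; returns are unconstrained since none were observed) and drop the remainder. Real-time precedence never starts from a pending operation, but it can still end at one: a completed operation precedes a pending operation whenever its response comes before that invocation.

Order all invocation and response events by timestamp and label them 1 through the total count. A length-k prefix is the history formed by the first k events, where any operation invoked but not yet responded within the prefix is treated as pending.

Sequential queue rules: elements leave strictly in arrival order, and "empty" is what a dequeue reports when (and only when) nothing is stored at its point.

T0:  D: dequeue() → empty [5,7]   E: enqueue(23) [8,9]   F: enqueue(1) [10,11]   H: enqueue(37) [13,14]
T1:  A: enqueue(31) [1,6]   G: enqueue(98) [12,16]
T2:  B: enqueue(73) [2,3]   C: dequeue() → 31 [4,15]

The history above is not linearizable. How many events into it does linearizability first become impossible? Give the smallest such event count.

events 1..14 are still linearizable — one witness is B, C, D, A, E, F, G, H:
step 1: B enqueue(73) — queue <73>
step 2: C dequeue() (pending, included) — queue <>
step 3: D dequeue() → empty — queue <>
step 4: A enqueue(31) — queue <31>
step 5: E enqueue(23) — queue <31,23>
step 6: F enqueue(1) — queue <31,23,1>
step 7: G enqueue(98) (pending, included) — queue <31,23,1,98>
step 8: H enqueue(37) — queue <31,23,1,98,37>
at event 15 (C's time-15 response) nothing linearizes any more
no completion choice of the 1 pending operation (G) rescues it — every subset was tried
for example A, B, C, D, E, F, H (pending dropped) fails at step 4: D dequeue() → empty is not legal there
for example A, B, D, C, E, F, H (pending dropped) fails at step 3: D dequeue() → empty is not legal there

15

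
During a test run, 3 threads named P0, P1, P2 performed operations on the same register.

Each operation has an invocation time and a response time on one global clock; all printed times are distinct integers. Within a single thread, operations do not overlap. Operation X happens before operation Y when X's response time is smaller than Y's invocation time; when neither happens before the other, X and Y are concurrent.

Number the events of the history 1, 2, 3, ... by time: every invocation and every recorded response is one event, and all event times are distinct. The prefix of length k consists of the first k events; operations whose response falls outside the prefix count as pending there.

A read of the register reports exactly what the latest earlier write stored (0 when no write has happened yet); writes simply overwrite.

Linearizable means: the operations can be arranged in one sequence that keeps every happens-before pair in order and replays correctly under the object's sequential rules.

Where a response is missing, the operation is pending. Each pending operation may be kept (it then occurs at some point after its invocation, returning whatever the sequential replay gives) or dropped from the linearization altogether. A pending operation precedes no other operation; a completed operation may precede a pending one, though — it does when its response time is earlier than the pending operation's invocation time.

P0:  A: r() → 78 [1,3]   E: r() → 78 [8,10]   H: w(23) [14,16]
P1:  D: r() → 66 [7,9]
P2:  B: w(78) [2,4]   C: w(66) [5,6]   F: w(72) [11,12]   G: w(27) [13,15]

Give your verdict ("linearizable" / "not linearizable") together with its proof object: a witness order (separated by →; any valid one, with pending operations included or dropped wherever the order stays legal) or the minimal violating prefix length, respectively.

prefix check: 1..9 passes, 1..10 fails once E's time-10 response joins
the 5 completed operations admit 4 real-time orders; each fails the register replay
sample order A, B, C, D, E stalls at step 1 — A r() → 78 has no legal effect
sample order A, B, C, E, D stalls at step 1 — A r() → 78 has no legal effect

not linearizable — minimal violating prefix: 10 events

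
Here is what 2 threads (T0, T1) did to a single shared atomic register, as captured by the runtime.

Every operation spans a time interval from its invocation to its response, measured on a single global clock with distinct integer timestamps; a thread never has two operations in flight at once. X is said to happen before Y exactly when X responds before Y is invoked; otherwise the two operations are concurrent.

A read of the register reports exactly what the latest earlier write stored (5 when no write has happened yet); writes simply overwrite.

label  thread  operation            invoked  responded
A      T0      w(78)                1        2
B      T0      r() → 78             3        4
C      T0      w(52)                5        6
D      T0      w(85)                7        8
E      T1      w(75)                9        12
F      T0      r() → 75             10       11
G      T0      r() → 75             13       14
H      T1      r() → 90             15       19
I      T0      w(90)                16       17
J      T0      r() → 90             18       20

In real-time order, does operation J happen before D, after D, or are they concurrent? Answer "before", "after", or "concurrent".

after

J spans [18,20], D spans [7,8]
resp(D)=8 < inv(J)=18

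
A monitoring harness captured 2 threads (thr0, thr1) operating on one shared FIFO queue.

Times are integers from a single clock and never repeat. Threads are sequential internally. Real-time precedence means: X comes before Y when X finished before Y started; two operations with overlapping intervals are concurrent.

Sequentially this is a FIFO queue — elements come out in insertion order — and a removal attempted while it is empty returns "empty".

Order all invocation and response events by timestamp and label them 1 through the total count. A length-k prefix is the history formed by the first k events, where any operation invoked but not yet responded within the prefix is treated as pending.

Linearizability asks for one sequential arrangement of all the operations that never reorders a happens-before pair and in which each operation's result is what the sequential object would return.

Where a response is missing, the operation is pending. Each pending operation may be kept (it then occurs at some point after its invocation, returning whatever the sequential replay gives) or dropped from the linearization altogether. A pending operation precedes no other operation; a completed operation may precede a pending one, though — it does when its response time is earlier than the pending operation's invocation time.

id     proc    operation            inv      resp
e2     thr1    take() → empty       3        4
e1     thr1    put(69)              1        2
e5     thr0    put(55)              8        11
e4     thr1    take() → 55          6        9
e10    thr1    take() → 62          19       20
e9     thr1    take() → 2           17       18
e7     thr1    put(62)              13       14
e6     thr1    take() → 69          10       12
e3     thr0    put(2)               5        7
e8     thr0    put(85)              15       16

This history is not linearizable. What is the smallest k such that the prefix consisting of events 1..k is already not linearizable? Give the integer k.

events 1..3 are still linearizable — one witness is e1:
step 1: e1 put(69) — queue <69>
once event 4 joins (e2's response, time 4), exhaustive search finds no witness
sample order e1, e2 stalls at step 2 — e2 take() → empty has no legal effect

4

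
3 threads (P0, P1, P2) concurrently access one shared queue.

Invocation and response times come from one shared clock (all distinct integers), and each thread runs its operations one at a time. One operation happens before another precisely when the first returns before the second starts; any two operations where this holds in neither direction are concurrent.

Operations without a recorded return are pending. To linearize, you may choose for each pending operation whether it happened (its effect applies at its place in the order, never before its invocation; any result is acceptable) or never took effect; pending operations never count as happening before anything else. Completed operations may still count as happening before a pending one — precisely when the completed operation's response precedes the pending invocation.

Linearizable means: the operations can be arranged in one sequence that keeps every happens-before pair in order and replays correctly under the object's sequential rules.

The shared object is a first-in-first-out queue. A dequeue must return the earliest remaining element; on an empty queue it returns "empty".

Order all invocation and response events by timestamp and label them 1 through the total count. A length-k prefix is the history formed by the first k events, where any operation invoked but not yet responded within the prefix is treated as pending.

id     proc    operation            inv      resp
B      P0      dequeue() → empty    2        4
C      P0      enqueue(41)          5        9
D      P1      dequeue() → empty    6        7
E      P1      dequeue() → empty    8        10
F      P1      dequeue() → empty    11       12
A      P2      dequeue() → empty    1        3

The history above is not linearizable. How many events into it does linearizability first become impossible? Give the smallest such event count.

one valid order for events 1..11 is A, B, D, E, C:
1. A dequeue() → empty, leaving queue <>
2. B dequeue() → empty, leaving queue <>
3. D dequeue() → empty, leaving queue <>
4. E dequeue() → empty, leaving queue <>
5. C enqueue(41), leaving queue <41>
adding event 12 (F responds at 12) leaves no legal real-time order
one such order, A, B, C, D, E, F, breaks at step 4 where D dequeue() → empty is illegal
one such order, A, B, D, C, E, F, breaks at step 5 where E dequeue() → empty is illegal

12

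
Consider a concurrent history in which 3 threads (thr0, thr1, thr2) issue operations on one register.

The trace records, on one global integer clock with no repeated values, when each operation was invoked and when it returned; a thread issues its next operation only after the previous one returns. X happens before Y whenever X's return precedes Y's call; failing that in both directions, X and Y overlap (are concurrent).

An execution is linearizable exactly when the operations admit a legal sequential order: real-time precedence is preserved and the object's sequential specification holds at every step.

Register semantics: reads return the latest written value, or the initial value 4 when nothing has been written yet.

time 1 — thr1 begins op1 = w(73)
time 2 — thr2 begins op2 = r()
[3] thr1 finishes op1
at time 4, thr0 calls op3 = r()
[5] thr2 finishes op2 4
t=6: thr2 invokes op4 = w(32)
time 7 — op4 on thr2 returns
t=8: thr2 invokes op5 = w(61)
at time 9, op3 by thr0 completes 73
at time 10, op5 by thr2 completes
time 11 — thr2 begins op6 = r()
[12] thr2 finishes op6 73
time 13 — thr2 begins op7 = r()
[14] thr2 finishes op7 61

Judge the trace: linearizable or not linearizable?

not linearizable

through event 11 a valid linearization exists; event 12 (op6 responding at time 12) ends that
7 orders of the 6 completed register ops respect real time; none is legal
sample order op1, op2, op3, op4, op5, op6 stalls at step 2 — op2 r() → 4 has no legal effect
sample order op1, op2, op4, op3, op5, op6 stalls at step 2 — op2 r() → 4 has no legal effect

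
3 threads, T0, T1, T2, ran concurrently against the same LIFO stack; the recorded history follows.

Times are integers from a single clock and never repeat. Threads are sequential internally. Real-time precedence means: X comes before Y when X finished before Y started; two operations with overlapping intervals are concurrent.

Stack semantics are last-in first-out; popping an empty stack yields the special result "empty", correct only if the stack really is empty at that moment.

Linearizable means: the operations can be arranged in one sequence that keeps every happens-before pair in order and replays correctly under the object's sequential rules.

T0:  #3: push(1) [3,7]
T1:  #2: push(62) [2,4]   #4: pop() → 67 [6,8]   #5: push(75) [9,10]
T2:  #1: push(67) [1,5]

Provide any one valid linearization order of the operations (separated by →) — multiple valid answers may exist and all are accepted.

step 1: #2 push(62) — stack <62>
step 2: #1 push(67) — stack <62,67>
step 3: #4 pop() → 67 — stack <62>
step 4: #3 push(1) — stack <62,1>
step 5: #5 push(75) — stack <62,1,75>

#2 → #1 → #4 → #3 → #5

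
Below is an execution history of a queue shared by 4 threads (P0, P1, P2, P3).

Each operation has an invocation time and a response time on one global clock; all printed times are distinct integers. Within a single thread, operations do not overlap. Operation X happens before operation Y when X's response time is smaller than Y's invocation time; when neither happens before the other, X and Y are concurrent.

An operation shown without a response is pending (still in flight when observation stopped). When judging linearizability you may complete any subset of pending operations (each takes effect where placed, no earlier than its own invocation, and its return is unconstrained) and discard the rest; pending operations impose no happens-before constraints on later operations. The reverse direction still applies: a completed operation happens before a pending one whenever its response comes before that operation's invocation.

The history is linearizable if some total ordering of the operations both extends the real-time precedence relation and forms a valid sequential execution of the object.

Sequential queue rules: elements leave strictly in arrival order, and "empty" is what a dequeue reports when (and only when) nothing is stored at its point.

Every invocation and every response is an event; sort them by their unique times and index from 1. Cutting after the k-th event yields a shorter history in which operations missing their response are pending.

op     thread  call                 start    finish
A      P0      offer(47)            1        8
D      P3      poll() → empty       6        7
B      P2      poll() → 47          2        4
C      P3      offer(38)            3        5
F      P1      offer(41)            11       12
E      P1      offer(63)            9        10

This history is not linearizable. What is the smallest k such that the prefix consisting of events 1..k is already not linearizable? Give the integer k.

events 1..6 are linearizable; a witness order is A, B, C:
step 1: A offer(47) (pending, included) — queue <47>
step 2: B poll() → 47 — queue <>
step 3: C offer(38) — queue <38>
at event 7 (D's time-7 response) nothing linearizes any more
no escape via the 1 pending operation (A): every completion choice fails
for example B, C, D (pending dropped) fails at step 1: B poll() → 47 is not legal there
for example C, B, D (pending dropped) fails at step 2: B poll() → 47 is not legal there

7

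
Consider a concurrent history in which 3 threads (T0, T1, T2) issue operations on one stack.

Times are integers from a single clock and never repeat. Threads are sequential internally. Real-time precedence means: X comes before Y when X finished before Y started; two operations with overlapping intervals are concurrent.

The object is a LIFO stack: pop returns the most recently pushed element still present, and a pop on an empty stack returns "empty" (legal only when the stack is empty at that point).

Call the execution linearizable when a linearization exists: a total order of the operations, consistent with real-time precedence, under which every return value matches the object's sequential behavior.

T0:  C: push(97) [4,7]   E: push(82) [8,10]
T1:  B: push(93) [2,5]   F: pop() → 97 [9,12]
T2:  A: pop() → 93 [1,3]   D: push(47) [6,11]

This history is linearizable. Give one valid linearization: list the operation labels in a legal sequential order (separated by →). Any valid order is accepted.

B → A → C → F → D → E

after step 1 (B push(93)): stack <93>
after step 2 (A pop() → 93): stack <>
after step 3 (C push(97)): stack <97>
after step 4 (F pop() → 97): stack <>
after step 5 (D push(47)): stack <47>
after step 6 (E push(82)): stack <47,82>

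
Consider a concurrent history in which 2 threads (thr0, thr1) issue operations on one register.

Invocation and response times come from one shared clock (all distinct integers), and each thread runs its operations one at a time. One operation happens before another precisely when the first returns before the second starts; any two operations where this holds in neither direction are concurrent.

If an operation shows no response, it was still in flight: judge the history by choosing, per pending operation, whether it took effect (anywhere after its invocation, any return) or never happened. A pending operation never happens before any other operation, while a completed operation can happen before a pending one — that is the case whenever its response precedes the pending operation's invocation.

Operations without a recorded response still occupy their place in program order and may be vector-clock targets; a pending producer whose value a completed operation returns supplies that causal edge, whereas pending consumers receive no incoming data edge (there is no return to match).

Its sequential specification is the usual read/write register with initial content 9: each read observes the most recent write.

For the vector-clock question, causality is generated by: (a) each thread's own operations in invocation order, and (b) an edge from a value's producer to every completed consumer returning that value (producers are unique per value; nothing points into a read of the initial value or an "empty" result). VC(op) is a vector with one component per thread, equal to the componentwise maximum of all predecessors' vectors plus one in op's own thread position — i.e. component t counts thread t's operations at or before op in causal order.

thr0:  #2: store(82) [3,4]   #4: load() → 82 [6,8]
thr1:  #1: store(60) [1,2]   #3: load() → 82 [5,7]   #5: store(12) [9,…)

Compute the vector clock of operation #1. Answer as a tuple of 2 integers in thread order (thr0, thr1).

invoked at 1, #1 has no predecessors; its own thr1 bump gives (0, 1)
invoked at 3, #2 has no predecessors; its own thr0 bump gives (1, 0)
invoked at 6, #4 merges VC(#2)=(1, 0) and bumps thr0's slot → (2, 0)
invoked at 5, #3 merges VC(#1)=(0, 1), VC(#2)=(1, 0) and bumps thr1's slot → (1, 2)
invoked at 9, #5 merges VC(#3)=(1, 2) and bumps thr1's slot → (1, 3)
target: VC(#1) = (0, 1)

(0, 1)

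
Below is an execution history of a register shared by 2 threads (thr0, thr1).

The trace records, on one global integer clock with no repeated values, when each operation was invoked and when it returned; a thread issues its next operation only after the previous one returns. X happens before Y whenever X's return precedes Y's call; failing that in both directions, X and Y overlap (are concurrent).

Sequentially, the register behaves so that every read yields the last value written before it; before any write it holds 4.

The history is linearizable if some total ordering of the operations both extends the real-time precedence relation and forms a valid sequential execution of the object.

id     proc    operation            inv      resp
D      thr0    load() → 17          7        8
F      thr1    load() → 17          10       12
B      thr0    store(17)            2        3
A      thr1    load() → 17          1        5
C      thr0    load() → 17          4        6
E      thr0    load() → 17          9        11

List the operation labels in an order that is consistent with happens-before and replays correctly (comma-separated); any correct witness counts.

B, A, C, D, E, F

1. B store(17), leaving value 17
2. A load() → 17, leaving value 17
3. C load() → 17, leaving value 17
4. D load() → 17, leaving value 17
5. E load() → 17, leaving value 17
6. F load() → 17, leaving value 17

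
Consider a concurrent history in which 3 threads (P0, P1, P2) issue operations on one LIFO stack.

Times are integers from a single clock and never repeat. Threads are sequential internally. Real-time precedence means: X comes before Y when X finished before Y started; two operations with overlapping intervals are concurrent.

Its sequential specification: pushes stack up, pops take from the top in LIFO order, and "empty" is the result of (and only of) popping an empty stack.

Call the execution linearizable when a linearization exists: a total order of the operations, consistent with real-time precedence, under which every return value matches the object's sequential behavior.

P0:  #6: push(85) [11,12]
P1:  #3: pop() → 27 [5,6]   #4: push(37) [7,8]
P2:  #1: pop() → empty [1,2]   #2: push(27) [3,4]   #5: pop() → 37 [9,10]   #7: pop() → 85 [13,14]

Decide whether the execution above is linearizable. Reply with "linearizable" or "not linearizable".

witness order: #1, #2, #3, #4, #5, #6, #7
1. #1 pop() → empty, leaving stack <>
2. #2 push(27), leaving stack <27>
3. #3 pop() → 27, leaving stack <>
4. #4 push(37), leaving stack <37>
5. #5 pop() → 37, leaving stack <>
6. #6 push(85), leaving stack <85>
7. #7 pop() → 85, leaving stack <>

linearizable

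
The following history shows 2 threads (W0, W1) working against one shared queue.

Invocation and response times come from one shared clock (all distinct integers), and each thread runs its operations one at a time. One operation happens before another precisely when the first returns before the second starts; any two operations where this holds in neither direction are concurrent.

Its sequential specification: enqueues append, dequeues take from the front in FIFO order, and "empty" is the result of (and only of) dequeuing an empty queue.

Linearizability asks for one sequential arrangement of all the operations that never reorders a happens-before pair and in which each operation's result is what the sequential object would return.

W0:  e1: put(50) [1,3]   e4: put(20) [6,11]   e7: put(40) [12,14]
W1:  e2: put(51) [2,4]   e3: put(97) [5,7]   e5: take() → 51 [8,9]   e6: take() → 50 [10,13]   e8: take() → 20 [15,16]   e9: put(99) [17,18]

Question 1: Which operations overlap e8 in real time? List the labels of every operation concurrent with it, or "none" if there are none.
concurrent with e8 ([15,16]): every op whose interval crosses 15..16
e1 [1,3]: before
e2 [2,4]: before
e3 [5,7]: before
e4 [6,11]: before
e5 [8,9]: before
e6 [10,13]: before
e7 [12,14]: before
e9 [17,18]: after

none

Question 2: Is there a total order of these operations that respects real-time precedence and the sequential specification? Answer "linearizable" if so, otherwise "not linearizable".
a witness: e2, e1, e4, e3, e5, e6, e7, e8, e9
1. e2 put(51), leaving queue <51>
2. e1 put(50), leaving queue <51,50>
3. e4 put(20), leaving queue <51,50,20>
4. e3 put(97), leaving queue <51,50,20,97>
5. e5 take() → 51, leaving queue <50,20,97>
6. e6 take() → 50, leaving queue <20,97>
7. e7 put(40), leaving queue <20,97,40>
8. e8 take() → 20, leaving queue <97,40>
9. e9 put(99), leaving queue <97,40,99>

linearizable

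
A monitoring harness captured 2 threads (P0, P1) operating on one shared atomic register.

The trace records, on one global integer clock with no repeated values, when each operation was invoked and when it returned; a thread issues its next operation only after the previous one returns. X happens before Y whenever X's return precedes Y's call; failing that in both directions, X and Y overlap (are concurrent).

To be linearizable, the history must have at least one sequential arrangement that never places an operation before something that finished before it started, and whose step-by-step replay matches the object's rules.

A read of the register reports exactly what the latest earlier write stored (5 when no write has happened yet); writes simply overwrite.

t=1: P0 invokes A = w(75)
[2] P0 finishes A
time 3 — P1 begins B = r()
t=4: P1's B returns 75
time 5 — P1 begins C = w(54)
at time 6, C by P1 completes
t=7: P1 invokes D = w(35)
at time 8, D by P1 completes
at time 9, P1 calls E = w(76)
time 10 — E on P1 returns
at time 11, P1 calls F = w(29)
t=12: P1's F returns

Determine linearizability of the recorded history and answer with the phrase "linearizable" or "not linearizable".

linearizable

a witness: A, B, C, D, E, F
step 1: A w(75) — value 75
step 2: B r() → 75 — value 75
step 3: C w(54) — value 54
step 4: D w(35) — value 35
step 5: E w(76) — value 76
step 6: F w(29) — value 29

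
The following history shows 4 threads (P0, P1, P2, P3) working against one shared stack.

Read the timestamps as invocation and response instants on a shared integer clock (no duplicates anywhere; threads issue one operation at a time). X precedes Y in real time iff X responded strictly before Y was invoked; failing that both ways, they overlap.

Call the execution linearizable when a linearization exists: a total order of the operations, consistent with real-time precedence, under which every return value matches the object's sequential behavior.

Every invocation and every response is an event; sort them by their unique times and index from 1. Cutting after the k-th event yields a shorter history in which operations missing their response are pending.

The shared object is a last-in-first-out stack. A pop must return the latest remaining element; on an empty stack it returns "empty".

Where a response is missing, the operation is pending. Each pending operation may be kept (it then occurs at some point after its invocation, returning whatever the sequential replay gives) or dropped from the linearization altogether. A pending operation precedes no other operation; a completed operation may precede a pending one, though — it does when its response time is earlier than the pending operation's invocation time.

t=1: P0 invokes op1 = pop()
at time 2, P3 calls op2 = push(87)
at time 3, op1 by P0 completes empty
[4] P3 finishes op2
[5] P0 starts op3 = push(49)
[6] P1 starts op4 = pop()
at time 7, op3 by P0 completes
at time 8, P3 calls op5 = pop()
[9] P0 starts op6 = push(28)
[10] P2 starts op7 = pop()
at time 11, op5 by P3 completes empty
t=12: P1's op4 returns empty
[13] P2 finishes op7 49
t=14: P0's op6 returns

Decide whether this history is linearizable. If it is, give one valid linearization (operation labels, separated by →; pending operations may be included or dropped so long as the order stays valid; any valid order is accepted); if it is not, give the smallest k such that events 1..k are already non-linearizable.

already the first 12 events (up to op4's response at time 12) admit no linearization; the first 11 still do
every one of the 6 real-time-consistent orders over 5 completed stack ops fails the sequential spec
include/drop combinations of the 2 pending operations (op6, op7) were all tried; none helps
take op1, op2, op3, op4, op5 (pending dropped): step 4 already fails, because op4 pop() → empty cannot occur there
take op1, op2, op3, op5, op4 (pending dropped): step 4 already fails, because op5 pop() → empty cannot occur there

not linearizable — minimal violating prefix: 12 events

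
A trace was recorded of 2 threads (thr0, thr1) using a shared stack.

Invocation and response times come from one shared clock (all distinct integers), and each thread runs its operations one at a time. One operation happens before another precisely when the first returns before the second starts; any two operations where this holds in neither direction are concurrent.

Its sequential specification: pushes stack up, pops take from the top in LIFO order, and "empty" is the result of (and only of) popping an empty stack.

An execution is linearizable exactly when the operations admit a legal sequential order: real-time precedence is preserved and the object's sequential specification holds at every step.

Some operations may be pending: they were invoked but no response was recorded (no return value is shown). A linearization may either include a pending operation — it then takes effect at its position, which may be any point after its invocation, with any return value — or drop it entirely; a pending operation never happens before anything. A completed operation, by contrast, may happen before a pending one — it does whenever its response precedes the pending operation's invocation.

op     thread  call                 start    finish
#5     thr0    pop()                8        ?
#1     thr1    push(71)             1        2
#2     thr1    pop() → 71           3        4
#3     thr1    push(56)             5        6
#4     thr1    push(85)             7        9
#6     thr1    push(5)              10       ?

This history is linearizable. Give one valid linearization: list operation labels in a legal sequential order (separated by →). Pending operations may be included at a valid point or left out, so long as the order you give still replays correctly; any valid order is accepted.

1. #1 push(71), leaving stack <71>
2. #2 pop() → 71, leaving stack <>
3. #3 push(56), leaving stack <56>
4. #4 push(85), leaving stack <56,85>

#1 → #2 → #3 → #4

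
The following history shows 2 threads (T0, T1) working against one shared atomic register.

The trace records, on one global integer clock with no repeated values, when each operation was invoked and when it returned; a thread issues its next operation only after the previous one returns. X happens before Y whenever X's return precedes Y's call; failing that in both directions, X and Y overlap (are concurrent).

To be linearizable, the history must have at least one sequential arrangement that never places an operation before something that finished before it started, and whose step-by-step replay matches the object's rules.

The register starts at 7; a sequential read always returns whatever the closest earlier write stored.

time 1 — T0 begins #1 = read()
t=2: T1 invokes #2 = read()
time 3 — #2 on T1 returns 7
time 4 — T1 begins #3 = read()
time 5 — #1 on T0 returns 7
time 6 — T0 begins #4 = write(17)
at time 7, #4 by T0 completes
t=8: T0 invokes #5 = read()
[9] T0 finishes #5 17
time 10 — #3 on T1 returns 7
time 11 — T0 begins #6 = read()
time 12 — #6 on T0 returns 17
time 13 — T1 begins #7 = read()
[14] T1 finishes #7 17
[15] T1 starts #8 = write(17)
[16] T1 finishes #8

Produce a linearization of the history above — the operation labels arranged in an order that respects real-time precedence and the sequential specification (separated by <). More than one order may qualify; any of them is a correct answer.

after step 1 (#1 read() → 7): value 7
after step 2 (#2 read() → 7): value 7
after step 3 (#3 read() → 7): value 7
after step 4 (#4 write(17)): value 17
after step 5 (#5 read() → 17): value 17
after step 6 (#6 read() → 17): value 17
after step 7 (#7 read() → 17): value 17
after step 8 (#8 write(17)): value 17

#1 < #2 < #3 < #4 < #5 < #6 < #7 < #8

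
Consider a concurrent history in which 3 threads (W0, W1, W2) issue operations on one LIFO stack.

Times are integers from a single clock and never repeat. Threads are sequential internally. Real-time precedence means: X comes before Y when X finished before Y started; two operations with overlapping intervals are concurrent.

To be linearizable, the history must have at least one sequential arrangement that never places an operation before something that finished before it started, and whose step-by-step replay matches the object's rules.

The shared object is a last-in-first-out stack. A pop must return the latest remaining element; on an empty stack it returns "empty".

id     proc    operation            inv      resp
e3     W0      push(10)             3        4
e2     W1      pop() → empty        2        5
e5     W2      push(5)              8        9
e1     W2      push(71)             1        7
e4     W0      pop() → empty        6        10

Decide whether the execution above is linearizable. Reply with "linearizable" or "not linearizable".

prefix check: 1..9 passes, 1..10 fails once e4's time-10 response joins
no legal order exists: 14 real-time-consistent candidates over 5 completed LIFO stack operations, all rejected
for example e1, e2, e3, e4, e5 fails at step 2: e2 pop() → empty is not legal there
for example e1, e2, e3, e5, e4 fails at step 2: e2 pop() → empty is not legal there

not linearizable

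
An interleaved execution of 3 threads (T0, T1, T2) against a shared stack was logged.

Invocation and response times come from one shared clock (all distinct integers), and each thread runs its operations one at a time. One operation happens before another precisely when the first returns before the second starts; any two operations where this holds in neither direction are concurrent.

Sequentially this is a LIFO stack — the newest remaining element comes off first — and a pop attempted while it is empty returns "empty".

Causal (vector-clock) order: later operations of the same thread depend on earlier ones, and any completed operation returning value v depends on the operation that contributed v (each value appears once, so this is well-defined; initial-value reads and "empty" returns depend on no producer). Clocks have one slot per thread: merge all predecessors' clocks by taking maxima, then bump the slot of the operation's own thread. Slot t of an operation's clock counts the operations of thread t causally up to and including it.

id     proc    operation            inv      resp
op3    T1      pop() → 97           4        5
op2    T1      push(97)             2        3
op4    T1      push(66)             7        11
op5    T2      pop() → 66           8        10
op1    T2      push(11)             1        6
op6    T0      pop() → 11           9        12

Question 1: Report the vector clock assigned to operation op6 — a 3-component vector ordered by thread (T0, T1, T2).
Answer: (1, 0, 1)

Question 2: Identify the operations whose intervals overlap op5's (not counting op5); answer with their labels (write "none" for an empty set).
Answer: op4, op6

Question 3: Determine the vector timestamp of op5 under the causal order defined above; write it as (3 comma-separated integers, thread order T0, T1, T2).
Answer: (0, 3, 2)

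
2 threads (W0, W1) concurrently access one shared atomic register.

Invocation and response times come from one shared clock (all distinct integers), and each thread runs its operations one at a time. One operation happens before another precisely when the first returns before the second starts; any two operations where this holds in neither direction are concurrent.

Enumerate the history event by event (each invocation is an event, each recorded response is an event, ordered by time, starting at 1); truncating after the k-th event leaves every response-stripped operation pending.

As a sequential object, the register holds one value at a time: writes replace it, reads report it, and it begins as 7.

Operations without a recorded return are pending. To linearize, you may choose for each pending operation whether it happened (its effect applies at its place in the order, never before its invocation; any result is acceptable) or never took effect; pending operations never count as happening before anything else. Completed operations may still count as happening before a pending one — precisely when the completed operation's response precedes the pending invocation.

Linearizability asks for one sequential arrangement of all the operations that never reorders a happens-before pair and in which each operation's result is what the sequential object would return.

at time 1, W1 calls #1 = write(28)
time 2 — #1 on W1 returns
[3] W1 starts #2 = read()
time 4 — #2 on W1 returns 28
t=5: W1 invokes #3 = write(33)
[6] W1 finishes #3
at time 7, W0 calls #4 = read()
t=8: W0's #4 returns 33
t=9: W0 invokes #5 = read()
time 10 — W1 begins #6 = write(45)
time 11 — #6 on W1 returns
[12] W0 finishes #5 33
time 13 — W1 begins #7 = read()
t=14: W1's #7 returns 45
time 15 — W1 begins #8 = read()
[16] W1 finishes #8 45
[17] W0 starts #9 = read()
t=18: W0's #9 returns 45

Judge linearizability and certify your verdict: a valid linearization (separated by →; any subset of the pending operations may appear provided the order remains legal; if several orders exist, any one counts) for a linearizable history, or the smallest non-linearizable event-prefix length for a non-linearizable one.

1. #1 write(28), leaving value 28
2. #2 read() → 28, leaving value 28
3. #3 write(33), leaving value 33
4. #4 read() → 33, leaving value 33
5. #5 read() → 33, leaving value 33
6. #6 write(45), leaving value 45
7. #7 read() → 45, leaving value 45
8. #8 read() → 45, leaving value 45
9. #9 read() → 45, leaving value 45

linearizable — witness: #1 → #2 → #3 → #4 → #5 → #6 → #7 → #8 → #9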